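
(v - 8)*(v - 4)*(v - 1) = v^3 - 13*v^2 + 44*v - 32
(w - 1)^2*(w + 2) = w^3 - 3*w + 2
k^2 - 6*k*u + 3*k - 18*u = (k + 3)*(k - 6*u)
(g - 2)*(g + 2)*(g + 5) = g^3 + 5*g^2 - 4*g - 20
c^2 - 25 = (c - 5)*(c + 5)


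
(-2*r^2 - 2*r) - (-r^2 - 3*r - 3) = -r^2 + r + 3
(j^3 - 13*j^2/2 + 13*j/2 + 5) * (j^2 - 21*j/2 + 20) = j^5 - 17*j^4 + 379*j^3/4 - 773*j^2/4 + 155*j/2 + 100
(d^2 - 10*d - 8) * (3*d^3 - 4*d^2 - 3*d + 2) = 3*d^5 - 34*d^4 + 13*d^3 + 64*d^2 + 4*d - 16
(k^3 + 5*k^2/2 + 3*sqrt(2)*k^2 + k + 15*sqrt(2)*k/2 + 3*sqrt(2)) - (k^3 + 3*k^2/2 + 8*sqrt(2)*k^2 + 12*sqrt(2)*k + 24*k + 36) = -5*sqrt(2)*k^2 + k^2 - 23*k - 9*sqrt(2)*k/2 - 36 + 3*sqrt(2)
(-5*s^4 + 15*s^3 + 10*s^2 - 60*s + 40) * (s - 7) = -5*s^5 + 50*s^4 - 95*s^3 - 130*s^2 + 460*s - 280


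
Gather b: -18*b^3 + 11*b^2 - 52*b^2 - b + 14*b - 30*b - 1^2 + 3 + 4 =-18*b^3 - 41*b^2 - 17*b + 6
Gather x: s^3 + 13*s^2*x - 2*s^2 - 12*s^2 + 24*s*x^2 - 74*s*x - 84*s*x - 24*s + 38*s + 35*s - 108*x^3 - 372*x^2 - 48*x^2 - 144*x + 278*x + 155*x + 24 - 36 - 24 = s^3 - 14*s^2 + 49*s - 108*x^3 + x^2*(24*s - 420) + x*(13*s^2 - 158*s + 289) - 36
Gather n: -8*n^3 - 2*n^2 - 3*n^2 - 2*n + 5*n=-8*n^3 - 5*n^2 + 3*n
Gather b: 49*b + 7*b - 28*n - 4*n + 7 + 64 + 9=56*b - 32*n + 80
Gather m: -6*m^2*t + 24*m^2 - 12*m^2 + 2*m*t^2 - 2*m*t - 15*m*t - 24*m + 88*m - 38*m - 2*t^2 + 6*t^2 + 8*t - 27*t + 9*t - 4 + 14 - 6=m^2*(12 - 6*t) + m*(2*t^2 - 17*t + 26) + 4*t^2 - 10*t + 4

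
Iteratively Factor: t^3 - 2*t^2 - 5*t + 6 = (t - 1)*(t^2 - t - 6) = (t - 1)*(t + 2)*(t - 3)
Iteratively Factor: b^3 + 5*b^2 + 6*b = (b + 2)*(b^2 + 3*b) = (b + 2)*(b + 3)*(b)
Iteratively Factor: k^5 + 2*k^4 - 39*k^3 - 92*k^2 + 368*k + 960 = (k - 4)*(k^4 + 6*k^3 - 15*k^2 - 152*k - 240) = (k - 4)*(k + 3)*(k^3 + 3*k^2 - 24*k - 80) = (k - 4)*(k + 3)*(k + 4)*(k^2 - k - 20) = (k - 5)*(k - 4)*(k + 3)*(k + 4)*(k + 4)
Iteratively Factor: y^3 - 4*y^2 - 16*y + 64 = (y + 4)*(y^2 - 8*y + 16) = (y - 4)*(y + 4)*(y - 4)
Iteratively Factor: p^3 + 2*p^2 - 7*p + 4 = (p - 1)*(p^2 + 3*p - 4) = (p - 1)^2*(p + 4)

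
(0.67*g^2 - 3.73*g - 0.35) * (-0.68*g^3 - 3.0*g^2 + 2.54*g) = -0.4556*g^5 + 0.5264*g^4 + 13.1298*g^3 - 8.4242*g^2 - 0.889*g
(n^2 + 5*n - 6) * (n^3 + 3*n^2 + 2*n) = n^5 + 8*n^4 + 11*n^3 - 8*n^2 - 12*n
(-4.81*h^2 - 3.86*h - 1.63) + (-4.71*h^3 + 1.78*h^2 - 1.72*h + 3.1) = -4.71*h^3 - 3.03*h^2 - 5.58*h + 1.47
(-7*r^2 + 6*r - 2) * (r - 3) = -7*r^3 + 27*r^2 - 20*r + 6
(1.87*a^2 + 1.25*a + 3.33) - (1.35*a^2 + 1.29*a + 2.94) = 0.52*a^2 - 0.04*a + 0.39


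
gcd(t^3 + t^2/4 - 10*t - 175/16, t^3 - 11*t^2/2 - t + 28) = t - 7/2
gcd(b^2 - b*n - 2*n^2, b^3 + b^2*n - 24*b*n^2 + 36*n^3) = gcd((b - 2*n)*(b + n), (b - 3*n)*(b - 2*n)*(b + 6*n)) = b - 2*n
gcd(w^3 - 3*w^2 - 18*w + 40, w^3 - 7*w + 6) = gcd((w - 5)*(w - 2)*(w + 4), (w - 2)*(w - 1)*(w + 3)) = w - 2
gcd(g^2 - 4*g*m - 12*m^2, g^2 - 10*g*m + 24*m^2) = g - 6*m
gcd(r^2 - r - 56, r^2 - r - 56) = r^2 - r - 56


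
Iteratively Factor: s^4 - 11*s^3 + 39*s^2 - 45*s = (s - 3)*(s^3 - 8*s^2 + 15*s) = (s - 3)^2*(s^2 - 5*s) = s*(s - 3)^2*(s - 5)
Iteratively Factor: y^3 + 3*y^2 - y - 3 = (y + 1)*(y^2 + 2*y - 3) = (y + 1)*(y + 3)*(y - 1)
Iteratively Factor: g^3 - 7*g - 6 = (g + 2)*(g^2 - 2*g - 3) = (g + 1)*(g + 2)*(g - 3)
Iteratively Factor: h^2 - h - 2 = (h + 1)*(h - 2)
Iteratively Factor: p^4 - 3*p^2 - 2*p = (p + 1)*(p^3 - p^2 - 2*p) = p*(p + 1)*(p^2 - p - 2) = p*(p - 2)*(p + 1)*(p + 1)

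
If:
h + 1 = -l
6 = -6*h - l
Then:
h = -1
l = 0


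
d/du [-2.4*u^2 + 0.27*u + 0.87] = 0.27 - 4.8*u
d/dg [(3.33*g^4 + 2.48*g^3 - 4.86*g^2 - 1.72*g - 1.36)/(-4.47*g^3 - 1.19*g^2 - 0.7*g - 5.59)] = (-14.8851*g^6 - 7.9254*g^5 - 31.6684*g^4 - 93.3076*g^3 - 58.472*g^2 + 51.098*g + 8.6628)/(19.9809*g^6 + 10.6386*g^5 + 7.6741*g^4 + 51.6406*g^3 + 13.7942*g^2 + 7.826*g + 31.2481)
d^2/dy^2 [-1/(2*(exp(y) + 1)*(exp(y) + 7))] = 2*(-exp(3*y) - 6*exp(2*y) - 9*exp(y) + 14)*exp(y)/(exp(6*y) + 24*exp(5*y) + 213*exp(4*y) + 848*exp(3*y) + 1491*exp(2*y) + 1176*exp(y) + 343)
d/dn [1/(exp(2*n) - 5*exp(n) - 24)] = (5 - 2*exp(n))*exp(n)/(-exp(2*n) + 5*exp(n) + 24)^2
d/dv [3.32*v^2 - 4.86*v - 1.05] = 6.64*v - 4.86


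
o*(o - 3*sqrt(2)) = o^2 - 3*sqrt(2)*o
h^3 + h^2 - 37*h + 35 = (h - 5)*(h - 1)*(h + 7)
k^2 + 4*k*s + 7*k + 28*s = (k + 7)*(k + 4*s)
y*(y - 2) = y^2 - 2*y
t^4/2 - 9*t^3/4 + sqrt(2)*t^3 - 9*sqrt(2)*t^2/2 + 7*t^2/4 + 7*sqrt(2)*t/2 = t*(t/2 + sqrt(2))*(t - 7/2)*(t - 1)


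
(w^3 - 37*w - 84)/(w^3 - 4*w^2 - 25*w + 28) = (w + 3)/(w - 1)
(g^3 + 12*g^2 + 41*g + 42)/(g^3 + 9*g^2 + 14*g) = (g + 3)/g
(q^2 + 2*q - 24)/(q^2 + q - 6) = (q^2 + 2*q - 24)/(q^2 + q - 6)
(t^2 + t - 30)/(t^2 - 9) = (t^2 + t - 30)/(t^2 - 9)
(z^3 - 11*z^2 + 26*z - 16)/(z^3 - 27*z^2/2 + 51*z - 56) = 2*(z - 1)/(2*z - 7)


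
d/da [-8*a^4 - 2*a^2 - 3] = -32*a^3 - 4*a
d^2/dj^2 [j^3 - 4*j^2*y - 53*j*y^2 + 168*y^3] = 6*j - 8*y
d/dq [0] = 0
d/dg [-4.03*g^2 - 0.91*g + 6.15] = -8.06*g - 0.91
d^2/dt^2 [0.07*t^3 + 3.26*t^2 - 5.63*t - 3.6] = 0.42*t + 6.52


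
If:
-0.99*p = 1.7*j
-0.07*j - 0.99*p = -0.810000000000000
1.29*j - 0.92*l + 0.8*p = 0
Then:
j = -0.50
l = 0.05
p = 0.85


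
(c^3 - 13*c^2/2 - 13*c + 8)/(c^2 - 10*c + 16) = (c^2 + 3*c/2 - 1)/(c - 2)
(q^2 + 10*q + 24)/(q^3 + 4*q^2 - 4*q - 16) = (q + 6)/(q^2 - 4)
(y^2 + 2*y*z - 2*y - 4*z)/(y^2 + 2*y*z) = (y - 2)/y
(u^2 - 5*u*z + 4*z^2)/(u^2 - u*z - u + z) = (u - 4*z)/(u - 1)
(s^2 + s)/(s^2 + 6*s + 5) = s/(s + 5)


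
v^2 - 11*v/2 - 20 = (v - 8)*(v + 5/2)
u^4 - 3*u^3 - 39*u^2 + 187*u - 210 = (u - 5)*(u - 3)*(u - 2)*(u + 7)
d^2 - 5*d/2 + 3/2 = (d - 3/2)*(d - 1)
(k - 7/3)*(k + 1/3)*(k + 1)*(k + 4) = k^4 + 3*k^3 - 61*k^2/9 - 107*k/9 - 28/9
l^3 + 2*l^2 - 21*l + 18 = (l - 3)*(l - 1)*(l + 6)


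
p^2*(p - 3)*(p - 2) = p^4 - 5*p^3 + 6*p^2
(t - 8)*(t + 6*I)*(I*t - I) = I*t^3 - 6*t^2 - 9*I*t^2 + 54*t + 8*I*t - 48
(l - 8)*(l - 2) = l^2 - 10*l + 16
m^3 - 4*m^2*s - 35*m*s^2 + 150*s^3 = (m - 5*s)^2*(m + 6*s)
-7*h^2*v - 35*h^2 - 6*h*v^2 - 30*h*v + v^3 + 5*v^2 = (-7*h + v)*(h + v)*(v + 5)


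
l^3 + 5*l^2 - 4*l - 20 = (l - 2)*(l + 2)*(l + 5)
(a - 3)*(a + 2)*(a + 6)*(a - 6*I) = a^4 + 5*a^3 - 6*I*a^3 - 12*a^2 - 30*I*a^2 - 36*a + 72*I*a + 216*I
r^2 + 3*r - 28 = (r - 4)*(r + 7)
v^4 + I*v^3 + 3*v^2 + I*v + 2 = (v - I)^2*(v + I)*(v + 2*I)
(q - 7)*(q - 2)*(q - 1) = q^3 - 10*q^2 + 23*q - 14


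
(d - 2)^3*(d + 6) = d^4 - 24*d^2 + 64*d - 48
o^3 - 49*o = o*(o - 7)*(o + 7)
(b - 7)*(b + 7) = b^2 - 49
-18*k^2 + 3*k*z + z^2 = (-3*k + z)*(6*k + z)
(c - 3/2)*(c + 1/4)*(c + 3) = c^3 + 7*c^2/4 - 33*c/8 - 9/8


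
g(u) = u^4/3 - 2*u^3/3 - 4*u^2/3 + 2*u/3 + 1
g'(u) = 4*u^3/3 - 2*u^2 - 8*u/3 + 2/3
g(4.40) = 46.27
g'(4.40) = 63.79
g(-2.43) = 12.70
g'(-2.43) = -23.80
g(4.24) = 36.77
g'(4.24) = 55.04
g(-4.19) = 126.58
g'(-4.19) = -121.35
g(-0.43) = 0.53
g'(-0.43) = 1.34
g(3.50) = 8.44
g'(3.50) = 24.00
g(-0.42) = 0.54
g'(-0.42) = 1.34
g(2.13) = -3.21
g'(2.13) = -1.20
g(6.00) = 245.00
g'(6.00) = 200.67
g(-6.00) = 525.00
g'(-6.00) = -343.33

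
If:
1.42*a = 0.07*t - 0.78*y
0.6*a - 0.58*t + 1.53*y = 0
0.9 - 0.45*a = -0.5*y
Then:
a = 0.57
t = -2.81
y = -1.29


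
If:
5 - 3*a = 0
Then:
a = 5/3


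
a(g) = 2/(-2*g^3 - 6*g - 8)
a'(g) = 2*(6*g^2 + 6)/(-2*g^3 - 6*g - 8)^2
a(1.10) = -0.12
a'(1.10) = 0.09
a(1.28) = -0.10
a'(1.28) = 0.08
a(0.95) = -0.13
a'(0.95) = 0.10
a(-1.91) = 0.11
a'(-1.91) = 0.18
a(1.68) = -0.07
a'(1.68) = 0.06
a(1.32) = -0.10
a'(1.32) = 0.08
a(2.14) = -0.05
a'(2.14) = 0.04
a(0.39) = -0.19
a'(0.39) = 0.13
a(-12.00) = 0.00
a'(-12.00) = 0.00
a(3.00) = -0.02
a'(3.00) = 0.02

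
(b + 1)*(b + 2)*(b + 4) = b^3 + 7*b^2 + 14*b + 8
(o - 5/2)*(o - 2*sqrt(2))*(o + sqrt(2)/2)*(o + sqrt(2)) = o^4 - 5*o^3/2 - sqrt(2)*o^3/2 - 5*o^2 + 5*sqrt(2)*o^2/4 - 2*sqrt(2)*o + 25*o/2 + 5*sqrt(2)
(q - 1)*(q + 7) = q^2 + 6*q - 7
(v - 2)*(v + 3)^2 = v^3 + 4*v^2 - 3*v - 18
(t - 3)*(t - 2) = t^2 - 5*t + 6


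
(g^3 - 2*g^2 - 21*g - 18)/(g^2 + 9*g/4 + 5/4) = 4*(g^2 - 3*g - 18)/(4*g + 5)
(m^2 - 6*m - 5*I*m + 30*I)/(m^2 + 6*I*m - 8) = (m^2 - 6*m - 5*I*m + 30*I)/(m^2 + 6*I*m - 8)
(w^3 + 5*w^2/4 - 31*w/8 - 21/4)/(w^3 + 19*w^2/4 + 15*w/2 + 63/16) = 2*(w - 2)/(2*w + 3)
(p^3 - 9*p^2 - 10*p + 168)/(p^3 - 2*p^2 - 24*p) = (p - 7)/p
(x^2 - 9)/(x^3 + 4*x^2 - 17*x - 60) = (x - 3)/(x^2 + x - 20)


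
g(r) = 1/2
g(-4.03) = 0.50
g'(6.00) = 0.00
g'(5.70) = 0.00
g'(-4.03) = 0.00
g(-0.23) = 0.50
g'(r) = 0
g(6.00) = 0.50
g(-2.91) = 0.50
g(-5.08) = 0.50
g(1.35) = 0.50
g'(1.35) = 0.00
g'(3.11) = 0.00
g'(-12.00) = 0.00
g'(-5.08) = 0.00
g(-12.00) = 0.50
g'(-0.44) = 0.00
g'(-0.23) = 0.00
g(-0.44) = 0.50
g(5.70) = 0.50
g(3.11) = 0.50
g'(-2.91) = 0.00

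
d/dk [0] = 0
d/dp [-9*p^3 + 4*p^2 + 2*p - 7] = -27*p^2 + 8*p + 2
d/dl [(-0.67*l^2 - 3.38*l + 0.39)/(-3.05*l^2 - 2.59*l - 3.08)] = (-8.5737*l^2 + 6.5062*l + 11.4205)/(9.3025*l^4 + 15.799*l^3 + 25.4961*l^2 + 15.9544*l + 9.4864)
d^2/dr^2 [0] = 0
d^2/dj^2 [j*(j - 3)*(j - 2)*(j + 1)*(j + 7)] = 20*j^3 + 36*j^2 - 162*j + 26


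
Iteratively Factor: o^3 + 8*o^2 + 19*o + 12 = (o + 4)*(o^2 + 4*o + 3) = (o + 3)*(o + 4)*(o + 1)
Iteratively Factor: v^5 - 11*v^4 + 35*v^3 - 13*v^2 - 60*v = (v - 5)*(v^4 - 6*v^3 + 5*v^2 + 12*v) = (v - 5)*(v - 4)*(v^3 - 2*v^2 - 3*v) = (v - 5)*(v - 4)*(v - 3)*(v^2 + v) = (v - 5)*(v - 4)*(v - 3)*(v + 1)*(v)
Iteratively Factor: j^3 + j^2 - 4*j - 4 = (j + 2)*(j^2 - j - 2) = (j - 2)*(j + 2)*(j + 1)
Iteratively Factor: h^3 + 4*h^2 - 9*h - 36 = (h + 4)*(h^2 - 9) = (h + 3)*(h + 4)*(h - 3)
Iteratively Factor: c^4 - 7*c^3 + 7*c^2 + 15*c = (c)*(c^3 - 7*c^2 + 7*c + 15) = c*(c + 1)*(c^2 - 8*c + 15) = c*(c - 3)*(c + 1)*(c - 5)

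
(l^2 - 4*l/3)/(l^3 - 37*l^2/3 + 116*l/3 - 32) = l/(l^2 - 11*l + 24)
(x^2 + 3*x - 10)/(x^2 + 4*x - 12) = (x + 5)/(x + 6)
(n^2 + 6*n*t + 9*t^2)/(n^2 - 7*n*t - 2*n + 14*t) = (n^2 + 6*n*t + 9*t^2)/(n^2 - 7*n*t - 2*n + 14*t)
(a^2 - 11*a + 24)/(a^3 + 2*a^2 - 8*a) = (a^2 - 11*a + 24)/(a*(a^2 + 2*a - 8))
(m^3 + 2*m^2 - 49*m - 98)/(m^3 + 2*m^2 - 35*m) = (m^2 - 5*m - 14)/(m*(m - 5))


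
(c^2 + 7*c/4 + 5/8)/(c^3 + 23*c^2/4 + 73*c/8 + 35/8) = (2*c + 1)/(2*c^2 + 9*c + 7)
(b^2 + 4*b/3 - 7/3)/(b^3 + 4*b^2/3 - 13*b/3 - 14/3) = (b - 1)/(b^2 - b - 2)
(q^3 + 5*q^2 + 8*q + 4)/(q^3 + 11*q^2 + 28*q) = (q^3 + 5*q^2 + 8*q + 4)/(q*(q^2 + 11*q + 28))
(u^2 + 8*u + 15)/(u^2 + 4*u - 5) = (u + 3)/(u - 1)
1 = 1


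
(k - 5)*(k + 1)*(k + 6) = k^3 + 2*k^2 - 29*k - 30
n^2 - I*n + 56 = (n - 8*I)*(n + 7*I)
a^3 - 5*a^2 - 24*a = a*(a - 8)*(a + 3)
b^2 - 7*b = b*(b - 7)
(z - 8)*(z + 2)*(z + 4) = z^3 - 2*z^2 - 40*z - 64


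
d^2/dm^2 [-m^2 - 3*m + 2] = -2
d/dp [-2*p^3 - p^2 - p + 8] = -6*p^2 - 2*p - 1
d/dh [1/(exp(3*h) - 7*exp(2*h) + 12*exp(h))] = (-3*exp(2*h) + 14*exp(h) - 12)*exp(-h)/(exp(2*h) - 7*exp(h) + 12)^2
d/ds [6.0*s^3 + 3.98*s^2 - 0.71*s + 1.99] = 18.0*s^2 + 7.96*s - 0.71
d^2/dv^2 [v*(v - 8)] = 2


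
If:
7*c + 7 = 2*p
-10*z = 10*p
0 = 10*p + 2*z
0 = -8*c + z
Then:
No Solution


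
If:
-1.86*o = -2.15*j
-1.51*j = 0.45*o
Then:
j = 0.00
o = 0.00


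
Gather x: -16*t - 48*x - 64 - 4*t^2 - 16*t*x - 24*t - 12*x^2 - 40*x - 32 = -4*t^2 - 40*t - 12*x^2 + x*(-16*t - 88) - 96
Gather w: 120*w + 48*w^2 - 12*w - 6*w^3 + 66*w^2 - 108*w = -6*w^3 + 114*w^2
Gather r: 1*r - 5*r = -4*r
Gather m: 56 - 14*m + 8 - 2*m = 64 - 16*m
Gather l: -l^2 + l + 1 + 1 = -l^2 + l + 2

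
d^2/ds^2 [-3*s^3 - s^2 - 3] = -18*s - 2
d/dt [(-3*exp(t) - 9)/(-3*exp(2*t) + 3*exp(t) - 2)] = (-9*exp(2*t) - 54*exp(t) + 33)*exp(t)/(9*exp(4*t) - 18*exp(3*t) + 21*exp(2*t) - 12*exp(t) + 4)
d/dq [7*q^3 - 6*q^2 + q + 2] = 21*q^2 - 12*q + 1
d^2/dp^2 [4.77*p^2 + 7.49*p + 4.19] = 9.54000000000000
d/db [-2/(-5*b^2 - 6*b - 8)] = 4*(-5*b - 3)/(5*b^2 + 6*b + 8)^2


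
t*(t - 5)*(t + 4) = t^3 - t^2 - 20*t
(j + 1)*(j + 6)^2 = j^3 + 13*j^2 + 48*j + 36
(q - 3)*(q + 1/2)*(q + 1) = q^3 - 3*q^2/2 - 4*q - 3/2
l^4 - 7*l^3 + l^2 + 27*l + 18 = (l - 6)*(l - 3)*(l + 1)^2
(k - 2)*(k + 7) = k^2 + 5*k - 14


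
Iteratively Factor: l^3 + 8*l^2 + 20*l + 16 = (l + 2)*(l^2 + 6*l + 8) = (l + 2)^2*(l + 4)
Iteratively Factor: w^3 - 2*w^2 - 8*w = (w - 4)*(w^2 + 2*w) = (w - 4)*(w + 2)*(w)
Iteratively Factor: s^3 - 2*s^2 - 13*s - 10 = (s + 2)*(s^2 - 4*s - 5) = (s + 1)*(s + 2)*(s - 5)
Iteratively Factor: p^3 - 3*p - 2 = (p + 1)*(p^2 - p - 2) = (p + 1)^2*(p - 2)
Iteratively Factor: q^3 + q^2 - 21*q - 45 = (q + 3)*(q^2 - 2*q - 15) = (q - 5)*(q + 3)*(q + 3)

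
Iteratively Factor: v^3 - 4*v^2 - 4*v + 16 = (v - 2)*(v^2 - 2*v - 8) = (v - 4)*(v - 2)*(v + 2)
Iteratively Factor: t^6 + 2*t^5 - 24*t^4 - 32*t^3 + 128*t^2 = (t - 4)*(t^5 + 6*t^4 - 32*t^2) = t*(t - 4)*(t^4 + 6*t^3 - 32*t) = t*(t - 4)*(t + 4)*(t^3 + 2*t^2 - 8*t) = t*(t - 4)*(t + 4)^2*(t^2 - 2*t) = t^2*(t - 4)*(t + 4)^2*(t - 2)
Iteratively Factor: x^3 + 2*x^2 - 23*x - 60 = (x - 5)*(x^2 + 7*x + 12) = (x - 5)*(x + 3)*(x + 4)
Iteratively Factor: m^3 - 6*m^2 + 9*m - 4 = (m - 1)*(m^2 - 5*m + 4) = (m - 4)*(m - 1)*(m - 1)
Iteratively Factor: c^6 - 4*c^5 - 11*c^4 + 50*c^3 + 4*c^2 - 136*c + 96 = (c + 3)*(c^5 - 7*c^4 + 10*c^3 + 20*c^2 - 56*c + 32) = (c - 4)*(c + 3)*(c^4 - 3*c^3 - 2*c^2 + 12*c - 8) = (c - 4)*(c - 2)*(c + 3)*(c^3 - c^2 - 4*c + 4) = (c - 4)*(c - 2)*(c - 1)*(c + 3)*(c^2 - 4) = (c - 4)*(c - 2)*(c - 1)*(c + 2)*(c + 3)*(c - 2)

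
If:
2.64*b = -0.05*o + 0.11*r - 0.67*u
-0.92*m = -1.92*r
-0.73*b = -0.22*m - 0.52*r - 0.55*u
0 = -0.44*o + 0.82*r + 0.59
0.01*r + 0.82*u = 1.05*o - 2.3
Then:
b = 0.08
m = 0.60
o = 1.88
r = 0.29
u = -0.41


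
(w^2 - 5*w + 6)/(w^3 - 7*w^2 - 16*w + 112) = (w^2 - 5*w + 6)/(w^3 - 7*w^2 - 16*w + 112)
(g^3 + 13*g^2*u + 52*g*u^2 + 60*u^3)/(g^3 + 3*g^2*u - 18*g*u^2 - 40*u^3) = (-g - 6*u)/(-g + 4*u)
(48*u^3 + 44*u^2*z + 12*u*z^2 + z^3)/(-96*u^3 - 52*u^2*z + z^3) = (4*u + z)/(-8*u + z)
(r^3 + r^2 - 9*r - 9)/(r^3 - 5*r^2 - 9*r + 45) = (r + 1)/(r - 5)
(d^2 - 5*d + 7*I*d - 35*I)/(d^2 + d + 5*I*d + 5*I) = (d^2 + d*(-5 + 7*I) - 35*I)/(d^2 + d*(1 + 5*I) + 5*I)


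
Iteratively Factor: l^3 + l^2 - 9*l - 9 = (l + 1)*(l^2 - 9) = (l + 1)*(l + 3)*(l - 3)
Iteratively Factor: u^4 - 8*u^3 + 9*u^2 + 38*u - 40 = (u + 2)*(u^3 - 10*u^2 + 29*u - 20) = (u - 4)*(u + 2)*(u^2 - 6*u + 5) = (u - 5)*(u - 4)*(u + 2)*(u - 1)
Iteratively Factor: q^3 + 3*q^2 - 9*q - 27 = (q + 3)*(q^2 - 9) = (q + 3)^2*(q - 3)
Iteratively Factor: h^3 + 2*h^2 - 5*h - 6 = (h + 3)*(h^2 - h - 2) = (h + 1)*(h + 3)*(h - 2)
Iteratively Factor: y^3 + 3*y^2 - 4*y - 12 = (y - 2)*(y^2 + 5*y + 6) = (y - 2)*(y + 3)*(y + 2)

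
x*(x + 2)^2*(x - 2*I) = x^4 + 4*x^3 - 2*I*x^3 + 4*x^2 - 8*I*x^2 - 8*I*x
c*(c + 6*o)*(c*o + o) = c^3*o + 6*c^2*o^2 + c^2*o + 6*c*o^2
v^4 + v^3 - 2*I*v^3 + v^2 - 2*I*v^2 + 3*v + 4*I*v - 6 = (v - 1)*(v + 2)*(v - 3*I)*(v + I)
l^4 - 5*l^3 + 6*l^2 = l^2*(l - 3)*(l - 2)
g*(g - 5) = g^2 - 5*g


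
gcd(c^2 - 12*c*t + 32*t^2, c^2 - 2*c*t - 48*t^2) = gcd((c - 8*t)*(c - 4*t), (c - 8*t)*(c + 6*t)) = -c + 8*t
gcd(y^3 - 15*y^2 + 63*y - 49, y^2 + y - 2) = y - 1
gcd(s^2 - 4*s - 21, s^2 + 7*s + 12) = s + 3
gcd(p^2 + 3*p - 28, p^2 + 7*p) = p + 7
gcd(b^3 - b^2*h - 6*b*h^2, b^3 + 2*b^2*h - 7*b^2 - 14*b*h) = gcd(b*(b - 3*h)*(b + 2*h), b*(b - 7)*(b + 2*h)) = b^2 + 2*b*h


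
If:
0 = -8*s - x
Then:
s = -x/8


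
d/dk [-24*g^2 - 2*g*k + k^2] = -2*g + 2*k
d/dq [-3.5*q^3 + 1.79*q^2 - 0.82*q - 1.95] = -10.5*q^2 + 3.58*q - 0.82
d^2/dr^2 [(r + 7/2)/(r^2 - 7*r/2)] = 2*(-12*r^2*(2*r - 7) + (2*r + 7)*(4*r - 7)^2)/(r^3*(2*r - 7)^3)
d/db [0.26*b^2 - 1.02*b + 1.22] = 0.52*b - 1.02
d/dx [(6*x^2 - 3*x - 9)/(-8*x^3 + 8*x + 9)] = 3*((4*x - 1)*(-8*x^3 + 8*x + 9) - 8*(3*x^2 - 1)*(-2*x^2 + x + 3))/(-8*x^3 + 8*x + 9)^2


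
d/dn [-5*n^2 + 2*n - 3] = 2 - 10*n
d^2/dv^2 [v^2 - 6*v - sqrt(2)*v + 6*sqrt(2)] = 2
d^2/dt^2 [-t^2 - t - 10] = -2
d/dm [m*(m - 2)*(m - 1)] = 3*m^2 - 6*m + 2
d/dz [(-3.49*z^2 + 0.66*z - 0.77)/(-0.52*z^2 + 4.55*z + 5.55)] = (-15.5363*z^2 - 39.5398*z + 7.1665)/(0.2704*z^4 - 4.732*z^3 + 14.9305*z^2 + 50.505*z + 30.8025)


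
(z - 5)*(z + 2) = z^2 - 3*z - 10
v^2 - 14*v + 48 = (v - 8)*(v - 6)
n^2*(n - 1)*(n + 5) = n^4 + 4*n^3 - 5*n^2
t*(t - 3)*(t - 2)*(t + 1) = t^4 - 4*t^3 + t^2 + 6*t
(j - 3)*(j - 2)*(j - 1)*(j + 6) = j^4 - 25*j^2 + 60*j - 36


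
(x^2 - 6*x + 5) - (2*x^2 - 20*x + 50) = -x^2 + 14*x - 45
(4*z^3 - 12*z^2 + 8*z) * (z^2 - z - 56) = 4*z^5 - 16*z^4 - 204*z^3 + 664*z^2 - 448*z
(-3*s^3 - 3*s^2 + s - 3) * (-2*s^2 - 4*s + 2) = 6*s^5 + 18*s^4 + 4*s^3 - 4*s^2 + 14*s - 6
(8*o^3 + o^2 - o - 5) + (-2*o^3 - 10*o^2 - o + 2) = 6*o^3 - 9*o^2 - 2*o - 3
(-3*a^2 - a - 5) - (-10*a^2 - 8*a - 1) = 7*a^2 + 7*a - 4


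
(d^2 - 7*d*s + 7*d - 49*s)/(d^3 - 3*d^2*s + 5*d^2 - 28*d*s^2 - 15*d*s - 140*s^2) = (d + 7)/(d^2 + 4*d*s + 5*d + 20*s)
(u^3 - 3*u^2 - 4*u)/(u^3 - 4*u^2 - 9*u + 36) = u*(u + 1)/(u^2 - 9)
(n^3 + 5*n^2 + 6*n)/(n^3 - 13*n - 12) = n*(n + 2)/(n^2 - 3*n - 4)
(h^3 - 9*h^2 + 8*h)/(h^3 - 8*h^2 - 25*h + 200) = h*(h - 1)/(h^2 - 25)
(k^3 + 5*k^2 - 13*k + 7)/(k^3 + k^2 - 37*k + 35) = (k - 1)/(k - 5)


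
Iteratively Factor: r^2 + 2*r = (r + 2)*(r)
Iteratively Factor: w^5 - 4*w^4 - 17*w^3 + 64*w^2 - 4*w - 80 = (w - 2)*(w^4 - 2*w^3 - 21*w^2 + 22*w + 40) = (w - 2)*(w + 1)*(w^3 - 3*w^2 - 18*w + 40) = (w - 2)^2*(w + 1)*(w^2 - w - 20) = (w - 2)^2*(w + 1)*(w + 4)*(w - 5)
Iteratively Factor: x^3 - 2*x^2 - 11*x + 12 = (x + 3)*(x^2 - 5*x + 4) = (x - 1)*(x + 3)*(x - 4)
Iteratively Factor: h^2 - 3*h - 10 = (h + 2)*(h - 5)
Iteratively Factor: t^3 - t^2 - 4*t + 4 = (t + 2)*(t^2 - 3*t + 2) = (t - 1)*(t + 2)*(t - 2)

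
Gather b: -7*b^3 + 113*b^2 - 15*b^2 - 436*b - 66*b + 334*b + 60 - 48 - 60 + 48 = -7*b^3 + 98*b^2 - 168*b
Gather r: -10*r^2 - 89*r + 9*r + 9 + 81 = -10*r^2 - 80*r + 90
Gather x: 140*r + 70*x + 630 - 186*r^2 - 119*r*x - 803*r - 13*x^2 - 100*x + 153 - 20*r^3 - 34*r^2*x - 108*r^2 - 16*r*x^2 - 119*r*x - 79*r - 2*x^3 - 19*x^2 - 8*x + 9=-20*r^3 - 294*r^2 - 742*r - 2*x^3 + x^2*(-16*r - 32) + x*(-34*r^2 - 238*r - 38) + 792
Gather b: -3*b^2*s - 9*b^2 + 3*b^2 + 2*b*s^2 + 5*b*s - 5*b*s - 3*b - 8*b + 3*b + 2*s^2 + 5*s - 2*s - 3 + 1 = b^2*(-3*s - 6) + b*(2*s^2 - 8) + 2*s^2 + 3*s - 2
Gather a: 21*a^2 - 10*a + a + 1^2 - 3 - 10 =21*a^2 - 9*a - 12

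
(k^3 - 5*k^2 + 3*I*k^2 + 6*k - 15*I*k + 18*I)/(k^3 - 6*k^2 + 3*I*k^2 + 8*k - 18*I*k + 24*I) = (k - 3)/(k - 4)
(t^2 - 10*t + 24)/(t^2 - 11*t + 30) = (t - 4)/(t - 5)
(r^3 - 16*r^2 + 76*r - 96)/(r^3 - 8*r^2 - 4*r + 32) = (r - 6)/(r + 2)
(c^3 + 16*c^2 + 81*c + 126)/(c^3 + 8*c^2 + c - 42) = (c + 6)/(c - 2)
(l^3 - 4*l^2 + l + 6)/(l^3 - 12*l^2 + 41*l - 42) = (l + 1)/(l - 7)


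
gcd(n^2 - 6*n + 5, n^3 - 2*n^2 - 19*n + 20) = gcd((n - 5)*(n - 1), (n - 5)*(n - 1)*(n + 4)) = n^2 - 6*n + 5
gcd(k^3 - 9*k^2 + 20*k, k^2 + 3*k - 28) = k - 4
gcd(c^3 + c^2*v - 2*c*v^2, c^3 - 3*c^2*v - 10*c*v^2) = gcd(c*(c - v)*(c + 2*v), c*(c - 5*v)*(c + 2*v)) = c^2 + 2*c*v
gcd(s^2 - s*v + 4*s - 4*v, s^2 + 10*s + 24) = s + 4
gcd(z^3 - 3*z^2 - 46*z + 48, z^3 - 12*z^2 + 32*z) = z - 8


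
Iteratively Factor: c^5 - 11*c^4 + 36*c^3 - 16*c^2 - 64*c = (c + 1)*(c^4 - 12*c^3 + 48*c^2 - 64*c) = (c - 4)*(c + 1)*(c^3 - 8*c^2 + 16*c) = (c - 4)^2*(c + 1)*(c^2 - 4*c) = (c - 4)^3*(c + 1)*(c)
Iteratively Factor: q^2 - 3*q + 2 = (q - 1)*(q - 2)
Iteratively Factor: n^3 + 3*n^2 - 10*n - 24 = (n + 2)*(n^2 + n - 12) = (n - 3)*(n + 2)*(n + 4)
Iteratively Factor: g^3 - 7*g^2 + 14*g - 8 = (g - 4)*(g^2 - 3*g + 2) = (g - 4)*(g - 2)*(g - 1)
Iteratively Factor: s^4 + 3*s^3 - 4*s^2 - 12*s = (s + 2)*(s^3 + s^2 - 6*s) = s*(s + 2)*(s^2 + s - 6) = s*(s + 2)*(s + 3)*(s - 2)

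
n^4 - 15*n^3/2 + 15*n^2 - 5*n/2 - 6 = (n - 4)*(n - 3)*(n - 1)*(n + 1/2)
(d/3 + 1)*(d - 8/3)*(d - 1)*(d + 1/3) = d^4/3 - d^3/9 - 77*d^2/27 + 47*d/27 + 8/9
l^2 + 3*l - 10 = (l - 2)*(l + 5)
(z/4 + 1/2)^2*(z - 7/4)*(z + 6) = z^4/16 + 33*z^3/64 + 21*z^2/32 - 25*z/16 - 21/8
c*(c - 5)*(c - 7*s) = c^3 - 7*c^2*s - 5*c^2 + 35*c*s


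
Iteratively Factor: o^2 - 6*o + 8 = (o - 2)*(o - 4)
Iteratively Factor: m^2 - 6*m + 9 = (m - 3)*(m - 3)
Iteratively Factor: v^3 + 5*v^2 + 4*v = (v)*(v^2 + 5*v + 4) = v*(v + 1)*(v + 4)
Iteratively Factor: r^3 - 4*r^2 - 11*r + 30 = (r - 2)*(r^2 - 2*r - 15) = (r - 5)*(r - 2)*(r + 3)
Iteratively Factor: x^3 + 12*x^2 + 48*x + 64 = (x + 4)*(x^2 + 8*x + 16) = (x + 4)^2*(x + 4)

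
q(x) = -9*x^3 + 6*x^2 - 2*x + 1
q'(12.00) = -3746.00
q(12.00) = -14711.00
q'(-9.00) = -2297.00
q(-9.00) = 7066.00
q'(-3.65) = -405.51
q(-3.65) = 525.88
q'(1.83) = -70.46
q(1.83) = -37.72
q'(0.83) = -10.64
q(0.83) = -1.67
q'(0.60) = -4.52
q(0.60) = 0.02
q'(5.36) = -713.38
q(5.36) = -1223.26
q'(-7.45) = -1589.97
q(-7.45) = 4070.36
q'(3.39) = -271.61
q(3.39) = -287.45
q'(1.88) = -74.87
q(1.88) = -41.36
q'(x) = -27*x^2 + 12*x - 2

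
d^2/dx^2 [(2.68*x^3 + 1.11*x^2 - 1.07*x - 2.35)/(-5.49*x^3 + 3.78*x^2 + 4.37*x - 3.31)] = (2.27373675443232e-13*x^7 - 178.142814*x^6 - 192.280662*x^5 + 1141.347942*x^4 - 548.724176*x^3 - 220.874298*x^2 - 119.159862*x + 155.192806)/(165.469149*x^9 - 341.788734*x^8 - 159.806763*x^7 + 789.403725*x^6 - 284.933673*x^5 - 551.142252*x^4 + 425.05291*x^3 + 65.390043*x^2 - 143.634471*x + 36.264691)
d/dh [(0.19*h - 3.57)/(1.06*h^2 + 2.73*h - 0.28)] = (-0.2014*h^2 + 7.5684*h + 9.6929)/(1.1236*h^4 + 5.7876*h^3 + 6.8593*h^2 - 1.5288*h + 0.0784)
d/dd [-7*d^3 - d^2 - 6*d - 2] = -21*d^2 - 2*d - 6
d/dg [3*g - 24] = 3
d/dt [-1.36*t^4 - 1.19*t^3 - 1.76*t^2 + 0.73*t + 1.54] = -5.44*t^3 - 3.57*t^2 - 3.52*t + 0.73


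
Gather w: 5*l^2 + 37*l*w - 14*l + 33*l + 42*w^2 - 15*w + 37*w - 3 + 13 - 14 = 5*l^2 + 19*l + 42*w^2 + w*(37*l + 22) - 4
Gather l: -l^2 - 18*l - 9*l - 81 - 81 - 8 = -l^2 - 27*l - 170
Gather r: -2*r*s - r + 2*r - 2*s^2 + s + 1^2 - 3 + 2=r*(1 - 2*s) - 2*s^2 + s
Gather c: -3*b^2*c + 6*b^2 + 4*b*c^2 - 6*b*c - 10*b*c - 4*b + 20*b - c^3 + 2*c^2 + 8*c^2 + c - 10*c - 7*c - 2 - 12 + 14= 6*b^2 + 16*b - c^3 + c^2*(4*b + 10) + c*(-3*b^2 - 16*b - 16)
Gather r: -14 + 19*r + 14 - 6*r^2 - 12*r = -6*r^2 + 7*r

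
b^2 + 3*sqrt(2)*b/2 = b*(b + 3*sqrt(2)/2)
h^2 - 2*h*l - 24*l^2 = (h - 6*l)*(h + 4*l)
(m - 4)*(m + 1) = m^2 - 3*m - 4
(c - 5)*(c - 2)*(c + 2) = c^3 - 5*c^2 - 4*c + 20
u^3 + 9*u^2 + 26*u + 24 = (u + 2)*(u + 3)*(u + 4)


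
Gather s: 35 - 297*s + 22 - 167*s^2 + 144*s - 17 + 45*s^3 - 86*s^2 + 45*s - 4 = 45*s^3 - 253*s^2 - 108*s + 36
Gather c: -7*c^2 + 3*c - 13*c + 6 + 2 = -7*c^2 - 10*c + 8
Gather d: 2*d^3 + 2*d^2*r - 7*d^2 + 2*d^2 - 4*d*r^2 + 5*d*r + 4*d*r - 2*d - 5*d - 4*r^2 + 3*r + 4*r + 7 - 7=2*d^3 + d^2*(2*r - 5) + d*(-4*r^2 + 9*r - 7) - 4*r^2 + 7*r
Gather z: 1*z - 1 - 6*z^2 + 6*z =-6*z^2 + 7*z - 1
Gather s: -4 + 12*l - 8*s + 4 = 12*l - 8*s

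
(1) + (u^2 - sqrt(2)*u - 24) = u^2 - sqrt(2)*u - 23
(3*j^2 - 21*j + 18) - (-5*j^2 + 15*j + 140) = 8*j^2 - 36*j - 122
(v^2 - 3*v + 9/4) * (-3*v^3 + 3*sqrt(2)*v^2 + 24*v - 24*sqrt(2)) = -3*v^5 + 3*sqrt(2)*v^4 + 9*v^4 - 9*sqrt(2)*v^3 + 69*v^3/4 - 72*v^2 - 69*sqrt(2)*v^2/4 + 54*v + 72*sqrt(2)*v - 54*sqrt(2)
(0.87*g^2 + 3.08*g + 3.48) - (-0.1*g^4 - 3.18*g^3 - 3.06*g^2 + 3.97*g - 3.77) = 0.1*g^4 + 3.18*g^3 + 3.93*g^2 - 0.89*g + 7.25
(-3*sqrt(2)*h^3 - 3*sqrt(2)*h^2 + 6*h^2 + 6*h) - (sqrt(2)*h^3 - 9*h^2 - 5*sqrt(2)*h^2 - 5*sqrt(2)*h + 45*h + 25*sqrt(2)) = -4*sqrt(2)*h^3 + 2*sqrt(2)*h^2 + 15*h^2 - 39*h + 5*sqrt(2)*h - 25*sqrt(2)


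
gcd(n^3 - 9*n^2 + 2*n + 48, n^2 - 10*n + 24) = 1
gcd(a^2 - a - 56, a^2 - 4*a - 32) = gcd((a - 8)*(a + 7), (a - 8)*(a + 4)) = a - 8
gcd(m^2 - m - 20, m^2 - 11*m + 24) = 1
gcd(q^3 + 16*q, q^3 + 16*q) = q^3 + 16*q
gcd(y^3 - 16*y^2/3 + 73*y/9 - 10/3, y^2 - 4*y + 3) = y - 3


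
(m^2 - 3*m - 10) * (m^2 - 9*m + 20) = m^4 - 12*m^3 + 37*m^2 + 30*m - 200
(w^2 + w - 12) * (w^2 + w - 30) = w^4 + 2*w^3 - 41*w^2 - 42*w + 360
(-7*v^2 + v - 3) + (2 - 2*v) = -7*v^2 - v - 1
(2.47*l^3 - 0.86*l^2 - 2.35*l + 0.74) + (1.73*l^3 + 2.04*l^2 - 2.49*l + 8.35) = 4.2*l^3 + 1.18*l^2 - 4.84*l + 9.09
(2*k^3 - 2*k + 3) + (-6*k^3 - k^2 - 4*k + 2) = -4*k^3 - k^2 - 6*k + 5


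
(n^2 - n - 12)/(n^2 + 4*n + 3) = (n - 4)/(n + 1)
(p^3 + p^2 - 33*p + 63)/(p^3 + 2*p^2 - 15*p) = (p^2 + 4*p - 21)/(p*(p + 5))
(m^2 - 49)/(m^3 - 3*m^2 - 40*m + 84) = (m + 7)/(m^2 + 4*m - 12)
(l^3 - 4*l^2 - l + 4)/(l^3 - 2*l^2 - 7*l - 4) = (l - 1)/(l + 1)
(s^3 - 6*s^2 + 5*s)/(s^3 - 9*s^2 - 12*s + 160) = s*(s - 1)/(s^2 - 4*s - 32)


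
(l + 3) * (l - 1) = l^2 + 2*l - 3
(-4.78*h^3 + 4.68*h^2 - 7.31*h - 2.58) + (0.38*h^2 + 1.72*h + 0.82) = -4.78*h^3 + 5.06*h^2 - 5.59*h - 1.76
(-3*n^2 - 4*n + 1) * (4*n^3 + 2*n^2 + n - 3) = -12*n^5 - 22*n^4 - 7*n^3 + 7*n^2 + 13*n - 3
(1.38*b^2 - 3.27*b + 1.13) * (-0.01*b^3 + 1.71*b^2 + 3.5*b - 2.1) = -0.0138*b^5 + 2.3925*b^4 - 0.773000000000001*b^3 - 12.4107*b^2 + 10.822*b - 2.373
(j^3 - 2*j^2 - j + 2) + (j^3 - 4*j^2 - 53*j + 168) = 2*j^3 - 6*j^2 - 54*j + 170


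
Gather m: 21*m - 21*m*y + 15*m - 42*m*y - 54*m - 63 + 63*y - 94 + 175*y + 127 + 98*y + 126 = m*(-63*y - 18) + 336*y + 96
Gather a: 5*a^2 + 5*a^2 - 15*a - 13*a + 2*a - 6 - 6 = 10*a^2 - 26*a - 12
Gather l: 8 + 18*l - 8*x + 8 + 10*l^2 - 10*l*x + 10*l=10*l^2 + l*(28 - 10*x) - 8*x + 16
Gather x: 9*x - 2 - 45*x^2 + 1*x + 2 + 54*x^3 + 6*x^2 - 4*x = 54*x^3 - 39*x^2 + 6*x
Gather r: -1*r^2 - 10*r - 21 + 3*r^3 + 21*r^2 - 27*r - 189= 3*r^3 + 20*r^2 - 37*r - 210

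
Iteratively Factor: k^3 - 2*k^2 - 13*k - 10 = (k + 2)*(k^2 - 4*k - 5) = (k + 1)*(k + 2)*(k - 5)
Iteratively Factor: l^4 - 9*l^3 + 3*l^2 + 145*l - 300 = (l - 5)*(l^3 - 4*l^2 - 17*l + 60) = (l - 5)*(l - 3)*(l^2 - l - 20) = (l - 5)*(l - 3)*(l + 4)*(l - 5)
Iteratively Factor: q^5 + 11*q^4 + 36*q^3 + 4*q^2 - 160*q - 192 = (q + 4)*(q^4 + 7*q^3 + 8*q^2 - 28*q - 48) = (q - 2)*(q + 4)*(q^3 + 9*q^2 + 26*q + 24) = (q - 2)*(q + 3)*(q + 4)*(q^2 + 6*q + 8) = (q - 2)*(q + 2)*(q + 3)*(q + 4)*(q + 4)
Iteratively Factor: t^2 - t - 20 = (t - 5)*(t + 4)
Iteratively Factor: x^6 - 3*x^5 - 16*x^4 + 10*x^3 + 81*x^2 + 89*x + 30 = (x + 2)*(x^5 - 5*x^4 - 6*x^3 + 22*x^2 + 37*x + 15) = (x - 3)*(x + 2)*(x^4 - 2*x^3 - 12*x^2 - 14*x - 5) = (x - 3)*(x + 1)*(x + 2)*(x^3 - 3*x^2 - 9*x - 5) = (x - 5)*(x - 3)*(x + 1)*(x + 2)*(x^2 + 2*x + 1) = (x - 5)*(x - 3)*(x + 1)^2*(x + 2)*(x + 1)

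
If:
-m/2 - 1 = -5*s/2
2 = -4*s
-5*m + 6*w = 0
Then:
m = -9/2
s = -1/2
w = -15/4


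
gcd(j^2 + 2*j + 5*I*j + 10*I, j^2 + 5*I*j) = j + 5*I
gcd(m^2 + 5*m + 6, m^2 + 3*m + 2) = m + 2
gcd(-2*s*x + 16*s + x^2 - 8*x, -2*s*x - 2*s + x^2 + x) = -2*s + x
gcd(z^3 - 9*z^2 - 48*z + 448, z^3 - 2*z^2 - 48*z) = z - 8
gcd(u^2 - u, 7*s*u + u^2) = u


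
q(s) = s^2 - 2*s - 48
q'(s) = 2*s - 2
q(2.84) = -45.61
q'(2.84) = 3.68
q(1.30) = -48.91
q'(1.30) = 0.60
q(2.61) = -46.41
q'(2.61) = 3.22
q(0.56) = -48.81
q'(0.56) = -0.88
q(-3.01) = -32.92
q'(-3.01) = -8.02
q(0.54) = -48.79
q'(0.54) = -0.92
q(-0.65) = -46.28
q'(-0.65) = -3.30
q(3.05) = -44.80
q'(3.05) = 4.10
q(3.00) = -45.00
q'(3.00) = 4.00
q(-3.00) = -33.00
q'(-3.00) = -8.00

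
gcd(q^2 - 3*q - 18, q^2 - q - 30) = q - 6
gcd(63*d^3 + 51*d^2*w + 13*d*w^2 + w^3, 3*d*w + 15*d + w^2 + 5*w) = 3*d + w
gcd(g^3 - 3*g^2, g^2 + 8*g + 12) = 1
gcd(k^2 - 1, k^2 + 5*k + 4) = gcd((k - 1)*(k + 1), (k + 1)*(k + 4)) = k + 1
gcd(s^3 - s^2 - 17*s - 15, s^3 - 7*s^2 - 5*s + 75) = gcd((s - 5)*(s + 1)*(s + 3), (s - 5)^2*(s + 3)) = s^2 - 2*s - 15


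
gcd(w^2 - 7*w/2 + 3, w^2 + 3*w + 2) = 1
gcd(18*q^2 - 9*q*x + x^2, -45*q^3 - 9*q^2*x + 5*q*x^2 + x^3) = -3*q + x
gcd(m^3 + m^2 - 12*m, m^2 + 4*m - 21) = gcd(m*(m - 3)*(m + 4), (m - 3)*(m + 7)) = m - 3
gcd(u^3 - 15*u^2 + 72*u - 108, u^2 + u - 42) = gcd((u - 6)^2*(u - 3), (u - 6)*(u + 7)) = u - 6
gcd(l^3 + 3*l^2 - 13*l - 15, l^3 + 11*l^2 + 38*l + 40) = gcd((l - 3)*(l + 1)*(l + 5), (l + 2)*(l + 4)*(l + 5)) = l + 5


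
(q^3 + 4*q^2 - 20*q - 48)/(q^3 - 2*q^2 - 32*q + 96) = (q + 2)/(q - 4)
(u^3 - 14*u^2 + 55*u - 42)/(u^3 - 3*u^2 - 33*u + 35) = (u - 6)/(u + 5)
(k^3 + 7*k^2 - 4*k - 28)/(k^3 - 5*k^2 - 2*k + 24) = (k^2 + 5*k - 14)/(k^2 - 7*k + 12)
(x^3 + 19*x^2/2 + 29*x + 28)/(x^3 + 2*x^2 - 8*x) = (x^2 + 11*x/2 + 7)/(x*(x - 2))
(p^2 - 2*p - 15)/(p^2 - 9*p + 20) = (p + 3)/(p - 4)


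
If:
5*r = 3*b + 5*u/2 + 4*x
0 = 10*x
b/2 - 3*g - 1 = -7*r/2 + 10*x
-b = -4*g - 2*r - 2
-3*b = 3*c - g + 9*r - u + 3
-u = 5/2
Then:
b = 23/11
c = -5189/1320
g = 9/440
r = 1/220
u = -5/2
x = 0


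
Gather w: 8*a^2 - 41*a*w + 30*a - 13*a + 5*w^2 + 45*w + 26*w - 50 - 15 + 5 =8*a^2 + 17*a + 5*w^2 + w*(71 - 41*a) - 60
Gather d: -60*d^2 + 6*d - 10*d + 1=-60*d^2 - 4*d + 1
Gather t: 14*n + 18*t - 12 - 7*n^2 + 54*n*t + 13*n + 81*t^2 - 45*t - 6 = -7*n^2 + 27*n + 81*t^2 + t*(54*n - 27) - 18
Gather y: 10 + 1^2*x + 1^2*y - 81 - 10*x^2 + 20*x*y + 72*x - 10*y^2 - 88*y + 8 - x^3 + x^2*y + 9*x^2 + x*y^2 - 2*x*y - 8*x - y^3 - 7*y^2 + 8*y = -x^3 - x^2 + 65*x - y^3 + y^2*(x - 17) + y*(x^2 + 18*x - 79) - 63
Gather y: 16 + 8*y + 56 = 8*y + 72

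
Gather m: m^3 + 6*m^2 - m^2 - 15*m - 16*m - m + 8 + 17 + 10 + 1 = m^3 + 5*m^2 - 32*m + 36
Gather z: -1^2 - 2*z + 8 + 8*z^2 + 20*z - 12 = 8*z^2 + 18*z - 5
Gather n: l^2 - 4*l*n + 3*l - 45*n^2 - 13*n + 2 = l^2 + 3*l - 45*n^2 + n*(-4*l - 13) + 2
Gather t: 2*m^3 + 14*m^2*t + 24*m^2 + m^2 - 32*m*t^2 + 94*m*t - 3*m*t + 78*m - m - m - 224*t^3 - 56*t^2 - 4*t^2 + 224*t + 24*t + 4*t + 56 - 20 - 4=2*m^3 + 25*m^2 + 76*m - 224*t^3 + t^2*(-32*m - 60) + t*(14*m^2 + 91*m + 252) + 32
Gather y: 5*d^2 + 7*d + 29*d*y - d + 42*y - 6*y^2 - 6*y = 5*d^2 + 6*d - 6*y^2 + y*(29*d + 36)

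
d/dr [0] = 0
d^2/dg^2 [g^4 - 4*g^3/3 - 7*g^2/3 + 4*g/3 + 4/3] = 12*g^2 - 8*g - 14/3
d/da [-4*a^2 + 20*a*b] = -8*a + 20*b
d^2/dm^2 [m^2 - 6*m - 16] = 2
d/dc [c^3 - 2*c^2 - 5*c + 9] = 3*c^2 - 4*c - 5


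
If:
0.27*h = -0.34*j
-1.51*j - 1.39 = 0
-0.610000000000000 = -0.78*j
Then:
No Solution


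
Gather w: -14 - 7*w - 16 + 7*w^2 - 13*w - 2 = 7*w^2 - 20*w - 32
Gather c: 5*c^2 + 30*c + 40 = 5*c^2 + 30*c + 40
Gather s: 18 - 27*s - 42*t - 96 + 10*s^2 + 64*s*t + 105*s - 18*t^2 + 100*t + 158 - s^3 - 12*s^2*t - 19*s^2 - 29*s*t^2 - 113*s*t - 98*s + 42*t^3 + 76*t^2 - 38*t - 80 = -s^3 + s^2*(-12*t - 9) + s*(-29*t^2 - 49*t - 20) + 42*t^3 + 58*t^2 + 20*t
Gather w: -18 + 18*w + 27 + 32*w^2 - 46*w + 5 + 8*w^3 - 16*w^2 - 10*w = 8*w^3 + 16*w^2 - 38*w + 14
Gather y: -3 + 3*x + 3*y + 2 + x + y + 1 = 4*x + 4*y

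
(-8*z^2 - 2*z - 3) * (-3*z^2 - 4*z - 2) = 24*z^4 + 38*z^3 + 33*z^2 + 16*z + 6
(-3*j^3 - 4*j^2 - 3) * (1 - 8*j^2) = 24*j^5 + 32*j^4 - 3*j^3 + 20*j^2 - 3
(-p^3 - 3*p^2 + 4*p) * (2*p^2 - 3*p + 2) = -2*p^5 - 3*p^4 + 15*p^3 - 18*p^2 + 8*p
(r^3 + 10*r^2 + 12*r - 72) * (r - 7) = r^4 + 3*r^3 - 58*r^2 - 156*r + 504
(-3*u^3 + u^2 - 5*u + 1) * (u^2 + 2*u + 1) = -3*u^5 - 5*u^4 - 6*u^3 - 8*u^2 - 3*u + 1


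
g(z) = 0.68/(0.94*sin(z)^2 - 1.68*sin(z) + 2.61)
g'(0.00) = 0.17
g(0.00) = 0.26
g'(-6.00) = 0.15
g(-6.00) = 0.31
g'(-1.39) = 0.02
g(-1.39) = 0.13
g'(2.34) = -0.04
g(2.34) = 0.36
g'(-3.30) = -0.17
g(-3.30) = 0.29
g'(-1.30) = 0.02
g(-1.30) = 0.13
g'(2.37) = -0.05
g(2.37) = 0.36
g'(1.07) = 0.00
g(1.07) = 0.37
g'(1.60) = 0.00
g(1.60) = 0.36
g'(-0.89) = 0.07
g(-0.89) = 0.15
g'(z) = 0.68*(-1.88*sin(z)*cos(z) + 1.68*cos(z))/(0.94*sin(z)^2 - 1.68*sin(z) + 2.61)^2 = (1.1424 - 1.2784*sin(z))*cos(z)/(0.94*sin(z)^2 - 1.68*sin(z) + 2.61)^2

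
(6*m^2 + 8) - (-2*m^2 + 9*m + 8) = 8*m^2 - 9*m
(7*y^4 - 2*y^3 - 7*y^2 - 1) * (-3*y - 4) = -21*y^5 - 22*y^4 + 29*y^3 + 28*y^2 + 3*y + 4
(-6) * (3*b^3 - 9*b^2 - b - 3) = -18*b^3 + 54*b^2 + 6*b + 18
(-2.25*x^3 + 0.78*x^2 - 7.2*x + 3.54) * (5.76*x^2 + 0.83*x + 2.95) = -12.96*x^5 + 2.6253*x^4 - 47.4621*x^3 + 16.7154*x^2 - 18.3018*x + 10.443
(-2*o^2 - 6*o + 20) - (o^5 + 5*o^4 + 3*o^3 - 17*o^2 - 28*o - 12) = -o^5 - 5*o^4 - 3*o^3 + 15*o^2 + 22*o + 32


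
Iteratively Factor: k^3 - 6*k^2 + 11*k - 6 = (k - 1)*(k^2 - 5*k + 6) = (k - 2)*(k - 1)*(k - 3)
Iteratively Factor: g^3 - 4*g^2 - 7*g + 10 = (g + 2)*(g^2 - 6*g + 5) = (g - 5)*(g + 2)*(g - 1)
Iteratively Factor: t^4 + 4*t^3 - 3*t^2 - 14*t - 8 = (t - 2)*(t^3 + 6*t^2 + 9*t + 4) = (t - 2)*(t + 1)*(t^2 + 5*t + 4) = (t - 2)*(t + 1)*(t + 4)*(t + 1)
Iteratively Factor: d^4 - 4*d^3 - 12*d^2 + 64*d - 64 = (d + 4)*(d^3 - 8*d^2 + 20*d - 16) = (d - 2)*(d + 4)*(d^2 - 6*d + 8) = (d - 2)^2*(d + 4)*(d - 4)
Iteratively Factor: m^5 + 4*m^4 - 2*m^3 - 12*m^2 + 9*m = (m + 3)*(m^4 + m^3 - 5*m^2 + 3*m) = (m - 1)*(m + 3)*(m^3 + 2*m^2 - 3*m) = m*(m - 1)*(m + 3)*(m^2 + 2*m - 3) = m*(m - 1)*(m + 3)^2*(m - 1)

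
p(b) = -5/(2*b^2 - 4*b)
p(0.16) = 8.49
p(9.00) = -0.04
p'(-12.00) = 0.00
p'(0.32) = -11.76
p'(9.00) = 0.01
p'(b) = -5*(4 - 4*b)/(2*b^2 - 4*b)^2 = 5*(b - 1)/(b^2*(b - 2)^2)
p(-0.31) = -3.49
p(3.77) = -0.37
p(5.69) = -0.12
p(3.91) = -0.33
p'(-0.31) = -12.77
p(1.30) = 2.75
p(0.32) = 4.65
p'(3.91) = 0.26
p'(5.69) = 0.05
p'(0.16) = -48.46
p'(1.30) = 1.81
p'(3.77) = 0.31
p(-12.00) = -0.01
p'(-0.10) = -124.72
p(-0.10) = -11.90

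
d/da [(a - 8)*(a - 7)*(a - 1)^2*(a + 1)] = 5*a^4 - 64*a^3 + 210*a^2 - 80*a - 71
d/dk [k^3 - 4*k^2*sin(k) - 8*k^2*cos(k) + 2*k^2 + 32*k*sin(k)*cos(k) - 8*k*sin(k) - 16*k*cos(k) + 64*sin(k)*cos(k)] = 8*k^2*sin(k) - 4*k^2*cos(k) + 3*k^2 + 8*k*sin(k) - 24*k*cos(k) + 32*k*cos(2*k) + 4*k - 8*sin(k) + 16*sin(2*k) - 16*cos(k) + 64*cos(2*k)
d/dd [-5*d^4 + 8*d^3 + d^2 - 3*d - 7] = -20*d^3 + 24*d^2 + 2*d - 3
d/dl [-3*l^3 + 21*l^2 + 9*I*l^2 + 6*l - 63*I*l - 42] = -9*l^2 + l*(42 + 18*I) + 6 - 63*I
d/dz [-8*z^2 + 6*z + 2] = 6 - 16*z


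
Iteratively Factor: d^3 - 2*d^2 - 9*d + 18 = (d + 3)*(d^2 - 5*d + 6) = (d - 3)*(d + 3)*(d - 2)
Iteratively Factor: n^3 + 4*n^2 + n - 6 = (n + 3)*(n^2 + n - 2) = (n - 1)*(n + 3)*(n + 2)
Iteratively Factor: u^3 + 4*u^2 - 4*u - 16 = (u + 4)*(u^2 - 4) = (u - 2)*(u + 4)*(u + 2)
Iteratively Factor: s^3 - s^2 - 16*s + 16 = (s - 4)*(s^2 + 3*s - 4) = (s - 4)*(s + 4)*(s - 1)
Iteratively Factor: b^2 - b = (b)*(b - 1)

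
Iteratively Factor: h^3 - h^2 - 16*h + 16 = (h + 4)*(h^2 - 5*h + 4) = (h - 4)*(h + 4)*(h - 1)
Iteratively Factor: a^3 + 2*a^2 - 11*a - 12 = (a + 4)*(a^2 - 2*a - 3) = (a - 3)*(a + 4)*(a + 1)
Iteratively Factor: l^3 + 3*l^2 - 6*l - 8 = (l - 2)*(l^2 + 5*l + 4) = (l - 2)*(l + 4)*(l + 1)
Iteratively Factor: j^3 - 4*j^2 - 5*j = (j - 5)*(j^2 + j) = j*(j - 5)*(j + 1)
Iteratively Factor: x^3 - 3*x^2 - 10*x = (x + 2)*(x^2 - 5*x) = (x - 5)*(x + 2)*(x)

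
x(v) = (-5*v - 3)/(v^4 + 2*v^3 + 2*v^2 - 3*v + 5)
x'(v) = (-5*v - 3)*(-4*v^3 - 6*v^2 - 4*v + 3)/(v^4 + 2*v^3 + 2*v^2 - 3*v + 5)^2 - 5/(v^4 + 2*v^3 + 2*v^2 - 3*v + 5)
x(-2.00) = 0.37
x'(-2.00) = 0.11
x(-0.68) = 0.05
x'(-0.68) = -0.63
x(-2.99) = 0.20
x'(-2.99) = 0.15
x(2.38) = -0.22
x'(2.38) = 0.23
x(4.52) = -0.04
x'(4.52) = 0.02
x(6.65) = -0.01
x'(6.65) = 0.01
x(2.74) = -0.15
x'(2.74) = 0.14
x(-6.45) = 0.02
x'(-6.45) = 0.01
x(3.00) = -0.12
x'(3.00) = 0.11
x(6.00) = -0.02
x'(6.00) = 0.01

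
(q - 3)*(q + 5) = q^2 + 2*q - 15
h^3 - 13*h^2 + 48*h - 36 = (h - 6)^2*(h - 1)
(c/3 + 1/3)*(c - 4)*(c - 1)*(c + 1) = c^4/3 - c^3 - 5*c^2/3 + c + 4/3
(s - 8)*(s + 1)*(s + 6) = s^3 - s^2 - 50*s - 48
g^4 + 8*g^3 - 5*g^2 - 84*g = g*(g - 3)*(g + 4)*(g + 7)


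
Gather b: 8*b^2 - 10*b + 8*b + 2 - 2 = 8*b^2 - 2*b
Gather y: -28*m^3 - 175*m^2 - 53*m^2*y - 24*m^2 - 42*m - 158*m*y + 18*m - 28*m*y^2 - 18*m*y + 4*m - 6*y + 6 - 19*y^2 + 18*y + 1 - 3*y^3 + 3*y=-28*m^3 - 199*m^2 - 20*m - 3*y^3 + y^2*(-28*m - 19) + y*(-53*m^2 - 176*m + 15) + 7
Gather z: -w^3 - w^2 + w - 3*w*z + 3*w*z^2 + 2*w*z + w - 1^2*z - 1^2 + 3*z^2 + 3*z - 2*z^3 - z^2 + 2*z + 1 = -w^3 - w^2 + 2*w - 2*z^3 + z^2*(3*w + 2) + z*(4 - w)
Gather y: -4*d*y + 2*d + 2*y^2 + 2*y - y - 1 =2*d + 2*y^2 + y*(1 - 4*d) - 1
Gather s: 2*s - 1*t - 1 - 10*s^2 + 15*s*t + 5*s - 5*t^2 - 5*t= -10*s^2 + s*(15*t + 7) - 5*t^2 - 6*t - 1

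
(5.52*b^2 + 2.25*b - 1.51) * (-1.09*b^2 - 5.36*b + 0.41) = -6.0168*b^4 - 32.0397*b^3 - 8.1509*b^2 + 9.0161*b - 0.6191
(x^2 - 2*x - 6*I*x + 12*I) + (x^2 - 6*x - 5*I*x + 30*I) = 2*x^2 - 8*x - 11*I*x + 42*I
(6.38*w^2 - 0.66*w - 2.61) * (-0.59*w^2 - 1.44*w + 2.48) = -3.7642*w^4 - 8.7978*w^3 + 18.3127*w^2 + 2.1216*w - 6.4728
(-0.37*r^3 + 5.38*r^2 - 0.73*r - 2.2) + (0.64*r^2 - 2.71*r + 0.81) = -0.37*r^3 + 6.02*r^2 - 3.44*r - 1.39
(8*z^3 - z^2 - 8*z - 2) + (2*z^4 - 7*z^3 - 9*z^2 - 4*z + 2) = 2*z^4 + z^3 - 10*z^2 - 12*z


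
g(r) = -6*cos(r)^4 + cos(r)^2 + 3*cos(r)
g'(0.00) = 0.00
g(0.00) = -2.00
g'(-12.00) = 5.22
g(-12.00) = 0.20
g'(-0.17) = -3.05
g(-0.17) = -1.73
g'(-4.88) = -3.18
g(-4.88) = 0.52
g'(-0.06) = -1.13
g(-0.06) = -1.97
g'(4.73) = 3.03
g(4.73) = 0.05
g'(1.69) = -2.78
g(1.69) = -0.34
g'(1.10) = -1.49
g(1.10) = 1.31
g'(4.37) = 3.05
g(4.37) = -0.97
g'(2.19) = -5.32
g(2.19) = -2.09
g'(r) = 24*sin(r)*cos(r)^3 - 2*sin(r)*cos(r) - 3*sin(r)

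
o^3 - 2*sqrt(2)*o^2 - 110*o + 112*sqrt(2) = (o - 8*sqrt(2))*(o - sqrt(2))*(o + 7*sqrt(2))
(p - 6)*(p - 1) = p^2 - 7*p + 6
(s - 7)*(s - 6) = s^2 - 13*s + 42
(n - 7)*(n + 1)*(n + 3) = n^3 - 3*n^2 - 25*n - 21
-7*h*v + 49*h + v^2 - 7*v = (-7*h + v)*(v - 7)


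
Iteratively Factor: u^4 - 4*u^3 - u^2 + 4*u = (u - 1)*(u^3 - 3*u^2 - 4*u) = u*(u - 1)*(u^2 - 3*u - 4) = u*(u - 1)*(u + 1)*(u - 4)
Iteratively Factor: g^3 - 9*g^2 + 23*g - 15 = (g - 3)*(g^2 - 6*g + 5) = (g - 5)*(g - 3)*(g - 1)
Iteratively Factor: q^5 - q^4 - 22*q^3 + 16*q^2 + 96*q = (q - 4)*(q^4 + 3*q^3 - 10*q^2 - 24*q) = (q - 4)*(q - 3)*(q^3 + 6*q^2 + 8*q) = (q - 4)*(q - 3)*(q + 2)*(q^2 + 4*q) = q*(q - 4)*(q - 3)*(q + 2)*(q + 4)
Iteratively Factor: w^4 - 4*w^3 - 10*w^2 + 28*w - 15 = (w - 5)*(w^3 + w^2 - 5*w + 3) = (w - 5)*(w - 1)*(w^2 + 2*w - 3) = (w - 5)*(w - 1)^2*(w + 3)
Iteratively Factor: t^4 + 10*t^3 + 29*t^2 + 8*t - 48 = (t + 3)*(t^3 + 7*t^2 + 8*t - 16) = (t + 3)*(t + 4)*(t^2 + 3*t - 4) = (t - 1)*(t + 3)*(t + 4)*(t + 4)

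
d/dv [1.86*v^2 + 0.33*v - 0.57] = 3.72*v + 0.33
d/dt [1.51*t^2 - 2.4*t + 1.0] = 3.02*t - 2.4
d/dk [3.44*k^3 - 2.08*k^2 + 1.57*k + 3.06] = 10.32*k^2 - 4.16*k + 1.57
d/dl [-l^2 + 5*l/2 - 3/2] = 5/2 - 2*l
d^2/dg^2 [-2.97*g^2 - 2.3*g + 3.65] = -5.94000000000000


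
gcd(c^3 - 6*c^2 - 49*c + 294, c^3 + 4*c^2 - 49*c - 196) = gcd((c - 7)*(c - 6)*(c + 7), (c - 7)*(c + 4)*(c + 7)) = c^2 - 49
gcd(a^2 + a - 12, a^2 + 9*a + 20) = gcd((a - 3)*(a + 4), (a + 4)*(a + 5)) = a + 4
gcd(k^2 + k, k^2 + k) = k^2 + k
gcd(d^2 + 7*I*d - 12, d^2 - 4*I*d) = 1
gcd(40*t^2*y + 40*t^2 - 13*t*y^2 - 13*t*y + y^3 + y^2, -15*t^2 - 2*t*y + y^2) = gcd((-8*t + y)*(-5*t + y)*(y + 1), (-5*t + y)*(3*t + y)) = -5*t + y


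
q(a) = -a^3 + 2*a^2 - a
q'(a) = -3*a^2 + 4*a - 1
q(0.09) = -0.07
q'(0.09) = -0.66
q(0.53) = -0.12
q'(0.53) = 0.28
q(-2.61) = 34.01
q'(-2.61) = -31.88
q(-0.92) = 3.39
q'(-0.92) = -7.22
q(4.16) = -41.54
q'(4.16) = -36.28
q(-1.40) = 8.06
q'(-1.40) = -12.48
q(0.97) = -0.00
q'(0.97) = 0.06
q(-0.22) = 0.33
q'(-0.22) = -2.03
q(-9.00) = 900.00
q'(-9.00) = -280.00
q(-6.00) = 294.00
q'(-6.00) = -133.00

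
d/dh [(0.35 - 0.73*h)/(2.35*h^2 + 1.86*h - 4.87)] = (1.7155*h^2 - 1.645*h + 2.9041)/(5.5225*h^4 + 8.742*h^3 - 19.4294*h^2 - 18.1164*h + 23.7169)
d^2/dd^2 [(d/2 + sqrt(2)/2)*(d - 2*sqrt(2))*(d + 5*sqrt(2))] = 3*d + 4*sqrt(2)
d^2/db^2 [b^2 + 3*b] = 2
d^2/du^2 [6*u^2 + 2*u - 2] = 12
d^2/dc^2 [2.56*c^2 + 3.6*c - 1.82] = 5.12000000000000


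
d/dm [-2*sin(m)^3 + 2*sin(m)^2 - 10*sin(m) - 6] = 2*(-3*sin(m)^2 + 2*sin(m) - 5)*cos(m)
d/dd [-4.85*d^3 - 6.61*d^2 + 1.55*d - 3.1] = -14.55*d^2 - 13.22*d + 1.55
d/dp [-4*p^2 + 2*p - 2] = 2 - 8*p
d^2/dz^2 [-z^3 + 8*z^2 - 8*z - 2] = 16 - 6*z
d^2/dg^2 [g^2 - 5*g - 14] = 2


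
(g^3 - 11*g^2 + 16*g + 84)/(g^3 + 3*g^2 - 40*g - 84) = (g - 7)/(g + 7)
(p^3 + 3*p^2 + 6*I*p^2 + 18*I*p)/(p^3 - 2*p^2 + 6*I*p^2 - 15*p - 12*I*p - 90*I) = p/(p - 5)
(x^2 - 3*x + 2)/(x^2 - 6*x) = (x^2 - 3*x + 2)/(x*(x - 6))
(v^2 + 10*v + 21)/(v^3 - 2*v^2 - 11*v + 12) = (v + 7)/(v^2 - 5*v + 4)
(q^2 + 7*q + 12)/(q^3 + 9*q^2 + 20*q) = (q + 3)/(q*(q + 5))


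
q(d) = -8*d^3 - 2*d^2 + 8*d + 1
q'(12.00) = -3496.00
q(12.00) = -14015.00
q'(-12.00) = -3400.00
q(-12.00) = 13441.00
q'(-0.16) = 8.03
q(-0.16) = -0.30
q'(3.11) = -236.57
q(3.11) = -234.11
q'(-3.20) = -224.96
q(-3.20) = 217.06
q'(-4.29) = -416.54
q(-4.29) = 561.50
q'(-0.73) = -1.87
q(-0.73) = -2.79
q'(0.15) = 6.86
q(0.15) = 2.13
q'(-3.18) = -221.98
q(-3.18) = 212.59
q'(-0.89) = -7.45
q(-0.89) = -2.06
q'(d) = -24*d^2 - 4*d + 8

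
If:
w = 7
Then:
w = 7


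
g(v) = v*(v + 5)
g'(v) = 2*v + 5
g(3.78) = 33.19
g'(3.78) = 12.56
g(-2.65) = -6.23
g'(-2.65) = -0.30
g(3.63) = 31.33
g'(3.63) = 12.26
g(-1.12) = -4.35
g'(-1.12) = 2.76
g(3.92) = 34.97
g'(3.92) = 12.84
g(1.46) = 9.43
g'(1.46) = 7.92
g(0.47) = 2.57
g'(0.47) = 5.94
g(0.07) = 0.35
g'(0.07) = 5.14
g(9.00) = 126.00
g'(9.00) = 23.00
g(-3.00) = -6.00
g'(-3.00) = -1.00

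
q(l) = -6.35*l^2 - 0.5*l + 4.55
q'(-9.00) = 113.80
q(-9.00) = -505.30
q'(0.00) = -0.50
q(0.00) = 4.55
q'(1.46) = -19.04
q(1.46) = -9.72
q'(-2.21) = 27.57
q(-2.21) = -25.36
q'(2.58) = -33.27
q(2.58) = -39.01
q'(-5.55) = 69.98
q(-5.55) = -188.27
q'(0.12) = -2.02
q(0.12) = 4.40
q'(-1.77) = 21.98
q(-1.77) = -14.46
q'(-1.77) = 21.98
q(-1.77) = -14.46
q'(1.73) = -22.47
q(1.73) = -15.32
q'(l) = -12.7*l - 0.5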